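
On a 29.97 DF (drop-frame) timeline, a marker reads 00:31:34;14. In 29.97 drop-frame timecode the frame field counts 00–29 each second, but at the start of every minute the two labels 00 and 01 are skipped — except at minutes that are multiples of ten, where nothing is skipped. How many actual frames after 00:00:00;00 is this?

As if non-drop at 30 labels/s: (0 × 3600 + 31 × 60 + 34) × 30 + 14 = 56834.
Minute boundaries passed: 31; those not divisible by 10: 31 − 3 = 28; dropped labels = 2 × 28 = 56.
Actual frame index = 56834 − 56 = 56778.

56778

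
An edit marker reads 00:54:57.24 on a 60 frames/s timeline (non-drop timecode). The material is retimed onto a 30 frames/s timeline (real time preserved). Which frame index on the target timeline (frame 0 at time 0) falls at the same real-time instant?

Source frame index: (0×3600 + 54×60 + 57) × 60 + 24 = 197844.
Real time: 197844 / (60) = 16487/5 s.
Target frame: (16487/5) × (30) = 98922.

frame 98922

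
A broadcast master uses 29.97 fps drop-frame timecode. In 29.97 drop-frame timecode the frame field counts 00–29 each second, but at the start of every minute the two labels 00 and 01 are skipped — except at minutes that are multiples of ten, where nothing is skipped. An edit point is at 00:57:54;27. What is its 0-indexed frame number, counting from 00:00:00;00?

104143

Complete 10-minute blocks: 5, each 17982 frames → 89910.
Remaining 7 whole minutes in the current block: 1800 + 6 × 1798 = 12588 frames.
Within the current minute: 54 × 30 + 27 − 2 = 1645 (labels ;00/;01 skipped at this minute). Total = 89910 + 12588 + 1645 = 104143.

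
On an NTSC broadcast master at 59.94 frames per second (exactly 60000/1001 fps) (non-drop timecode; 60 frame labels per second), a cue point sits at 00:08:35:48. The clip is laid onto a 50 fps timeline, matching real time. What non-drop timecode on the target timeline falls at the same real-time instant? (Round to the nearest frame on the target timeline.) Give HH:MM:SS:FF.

Source frame index: (0×3600 + 8×60 + 35) × 60 + 48 = 30948.
Real time: 30948 / (60000/1001) = 2581579/5000 s.
Target frame: (2581579/5000) × (50) = 2581579/100 ≈ 25815.790 → 25816.
At 50 labels/s: frame 25816 → 00:08:36:16.

00:08:36:16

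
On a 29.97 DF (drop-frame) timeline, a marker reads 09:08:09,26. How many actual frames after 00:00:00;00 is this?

As if non-drop at 30 labels/s: (9 × 3600 + 8 × 60 + 9) × 30 + 26 = 986696.
Minute boundaries passed: 548; those not divisible by 10: 548 − 54 = 494; dropped labels = 2 × 494 = 988.
Actual frame index = 986696 − 988 = 985708.

985708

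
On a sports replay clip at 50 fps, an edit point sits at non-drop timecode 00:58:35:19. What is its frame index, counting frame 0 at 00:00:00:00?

frame 175769

Total seconds to the label: (0 × 3600 + 58 × 60 + 35) = 3515.
Frame index = 3515 × 50 + 19 = 175769.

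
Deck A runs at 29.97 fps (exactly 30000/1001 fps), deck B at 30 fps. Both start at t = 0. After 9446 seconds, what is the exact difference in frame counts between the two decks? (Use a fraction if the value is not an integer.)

283380/1001 frames

A emits 30000/1001 × 9446 = 283380000/1001 frames; B emits 30 × 9446 = 283380.
Difference = 283380/1001 frames (≈ 283.0969); B is ahead of A.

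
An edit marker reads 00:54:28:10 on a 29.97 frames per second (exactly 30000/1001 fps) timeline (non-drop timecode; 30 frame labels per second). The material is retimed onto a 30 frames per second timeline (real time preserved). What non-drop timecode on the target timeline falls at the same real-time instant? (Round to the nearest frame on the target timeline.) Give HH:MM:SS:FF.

00:54:31:18

Source frame index: (0×3600 + 54×60 + 28) × 30 + 10 = 98050.
Real time: 98050 / (30000/1001) = 1962961/600 s.
Target frame: (1962961/600) × (30) = 1962961/20 ≈ 98148.050 → 98148.
At 30 labels/s: frame 98148 → 00:54:31:18.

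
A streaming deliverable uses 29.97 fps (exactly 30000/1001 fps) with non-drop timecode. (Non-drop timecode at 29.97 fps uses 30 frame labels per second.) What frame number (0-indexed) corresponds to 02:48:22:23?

Total seconds to the label: (2 × 3600 + 48 × 60 + 22) = 10102.
Frame index = 10102 × 30 + 23 = 303083.

frame 303083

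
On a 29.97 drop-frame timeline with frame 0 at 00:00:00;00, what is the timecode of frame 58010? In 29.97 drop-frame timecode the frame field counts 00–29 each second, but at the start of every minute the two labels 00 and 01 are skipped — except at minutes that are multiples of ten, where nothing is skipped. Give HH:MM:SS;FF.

00:32:15;18

Ten DF minutes hold 17982 frames, so frame 58010 lies in block 3 (frames 53946–71927) with 4064 frames into that block.
The block's first minute is 1800 frames and the rest 1798 each; 4064 frames reaches minute 2, so 3 × 18 + 2 × 2 = 58 labels have been skipped so far.
Adding those back, label number 58010 + 58 = 58068 at 30 labels/s is 1935 s + 18 f = 0 h 32 min 15 s frame 18, i.e. 00:32:15;18.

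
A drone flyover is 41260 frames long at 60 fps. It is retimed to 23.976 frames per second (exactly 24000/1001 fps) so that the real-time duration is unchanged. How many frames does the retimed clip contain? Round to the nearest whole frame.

Frames at target rate = 41260 × (24000/1001) / (60) = 16504000/1001 ≈ 16487.512.
Nearest whole frame: 16488.

16488 frames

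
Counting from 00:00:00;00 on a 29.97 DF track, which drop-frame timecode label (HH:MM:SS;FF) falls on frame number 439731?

04:04:32;11

Each 10-minute DF block holds 10 × 60 × 30 − 9 × 2 = 17982 frames. 439731 ÷ 17982 → 24 full blocks, remainder 8163.
Within the partial block the first minute is 1800 frames and each further minute 1798, so 4 further minute boundaries passed. Total skipped labels = 18 × 24 + 2 × 4 = 440.
Non-drop label index = 439731 + 440 = 440171; at 30 labels/s that is 04:04:32:11, i.e. DF 04:04:32;11.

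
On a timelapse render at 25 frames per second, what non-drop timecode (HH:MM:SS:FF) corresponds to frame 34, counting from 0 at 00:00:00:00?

34 ÷ 25 = 1 full seconds, remainder 9 frames.
1 s = 0 h 0 min 1 s.
Timecode: 00:00:01:09.

00:00:01:09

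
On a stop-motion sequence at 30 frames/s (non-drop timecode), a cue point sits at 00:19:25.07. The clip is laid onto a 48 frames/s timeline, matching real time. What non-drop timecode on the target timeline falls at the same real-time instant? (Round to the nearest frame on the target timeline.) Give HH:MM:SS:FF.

00:19:25:11

Source frame index: (0×3600 + 19×60 + 25) × 30 + 7 = 34957.
Real time: 34957 / (30) = 34957/30 s.
Target frame: (34957/30) × (48) = 279656/5 ≈ 55931.200 → 55931.
At 48 labels/s: frame 55931 → 00:19:25:11.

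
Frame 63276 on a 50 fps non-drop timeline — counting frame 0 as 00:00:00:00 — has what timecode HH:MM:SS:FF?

00:21:05:26

63276 ÷ 50 = 1265 full seconds, remainder 26 frames.
1265 s = 0 h 21 min 5 s.
Timecode: 00:21:05:26.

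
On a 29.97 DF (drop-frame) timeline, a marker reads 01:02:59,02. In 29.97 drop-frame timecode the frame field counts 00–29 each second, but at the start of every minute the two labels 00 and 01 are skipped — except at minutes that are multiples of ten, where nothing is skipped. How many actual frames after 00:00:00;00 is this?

113260

As if non-drop at 30 labels/s: (1 × 3600 + 2 × 60 + 59) × 30 + 2 = 113372.
Minute boundaries passed: 62; those not divisible by 10: 62 − 6 = 56; dropped labels = 2 × 56 = 112.
Actual frame index = 113372 − 112 = 113260.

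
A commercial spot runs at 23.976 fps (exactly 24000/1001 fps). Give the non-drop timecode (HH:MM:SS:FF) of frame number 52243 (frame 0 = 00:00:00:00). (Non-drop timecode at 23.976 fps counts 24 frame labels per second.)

52243 ÷ 24 = 2176 full seconds, remainder 19 frames.
2176 s = 0 h 36 min 16 s.
Timecode: 00:36:16:19.

00:36:16:19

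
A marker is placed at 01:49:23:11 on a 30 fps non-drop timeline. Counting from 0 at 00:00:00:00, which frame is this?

Total seconds to the label: (1 × 3600 + 49 × 60 + 23) = 6563.
Frame index = 6563 × 30 + 11 = 196901.

196901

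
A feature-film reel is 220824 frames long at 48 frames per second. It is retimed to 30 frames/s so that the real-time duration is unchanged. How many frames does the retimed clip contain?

138015 frames

Target frames = source frames × (target rate / source rate) = 220824 × (30)/(48) = 220824 × 5/8 = 138015.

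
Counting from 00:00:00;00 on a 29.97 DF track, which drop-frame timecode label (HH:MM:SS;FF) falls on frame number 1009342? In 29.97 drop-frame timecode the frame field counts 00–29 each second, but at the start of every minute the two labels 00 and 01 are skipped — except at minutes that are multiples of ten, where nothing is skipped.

09:21:18;12

Ten DF minutes hold 17982 frames, so frame 1009342 lies in block 56 (frames 1006992–1024973) with 2350 frames into that block.
The block's first minute is 1800 frames and the rest 1798 each; 2350 frames reaches minute 1, so 56 × 18 + 1 × 2 = 1010 labels have been skipped so far.
Adding those back, label number 1009342 + 1010 = 1010352 at 30 labels/s is 33678 s + 12 f = 9 h 21 min 18 s frame 12, i.e. 09:21:18;12.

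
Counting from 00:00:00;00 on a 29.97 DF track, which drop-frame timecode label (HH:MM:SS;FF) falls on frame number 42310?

00:23:31;22

Ten DF minutes hold 17982 frames, so frame 42310 lies in block 2 (frames 35964–53945) with 6346 frames into that block.
The block's first minute is 1800 frames and the rest 1798 each; 6346 frames reaches minute 3, so 2 × 18 + 3 × 2 = 42 labels have been skipped so far.
Adding those back, label number 42310 + 42 = 42352 at 30 labels/s is 1411 s + 22 f = 0 h 23 min 31 s frame 22, i.e. 00:23:31;22.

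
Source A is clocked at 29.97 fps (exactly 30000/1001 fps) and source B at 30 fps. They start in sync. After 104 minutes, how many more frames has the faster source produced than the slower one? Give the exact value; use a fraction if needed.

104 min = 6240 s.
A emits 30000/1001 × 6240 = 14400000/77 frames; B emits 30 × 6240 = 187200.
Difference = 14400/77 frames (≈ 187.0130); B is ahead of A.

14400/77 frames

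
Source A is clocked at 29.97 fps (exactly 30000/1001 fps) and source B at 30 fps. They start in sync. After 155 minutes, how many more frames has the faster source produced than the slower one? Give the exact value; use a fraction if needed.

279000/1001 frames

155 min = 9300 s.
A emits 30000/1001 × 9300 = 279000000/1001 frames; B emits 30 × 9300 = 279000.
Difference = 279000/1001 frames (≈ 278.7213); B is ahead of A.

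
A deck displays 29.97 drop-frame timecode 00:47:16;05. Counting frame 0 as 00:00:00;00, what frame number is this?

Complete 10-minute blocks: 4, each 17982 frames → 71928.
Remaining 7 whole minutes in the current block: 1800 + 6 × 1798 = 12588 frames.
Within the current minute: 16 × 30 + 5 − 2 = 483 (labels ;00/;01 skipped at this minute). Total = 71928 + 12588 + 483 = 84999.

84999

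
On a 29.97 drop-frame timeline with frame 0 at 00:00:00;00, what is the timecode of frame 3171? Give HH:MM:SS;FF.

00:01:45;23

Ten DF minutes hold 17982 frames, so frame 3171 lies in block 0 (frames 0–17981) with 3171 frames into that block.
The block's first minute is 1800 frames and the rest 1798 each; 3171 frames reaches minute 1, so 0 × 18 + 1 × 2 = 2 labels have been skipped so far.
Adding those back, label number 3171 + 2 = 3173 at 30 labels/s is 105 s + 23 f = 0 h 1 min 45 s frame 23, i.e. 00:01:45;23.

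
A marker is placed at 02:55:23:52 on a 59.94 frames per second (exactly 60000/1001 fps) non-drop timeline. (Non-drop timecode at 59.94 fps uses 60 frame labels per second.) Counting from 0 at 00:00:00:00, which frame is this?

frame 631432

Total seconds to the label: (2 × 3600 + 55 × 60 + 23) = 10523.
Frame index = 10523 × 60 + 52 = 631432.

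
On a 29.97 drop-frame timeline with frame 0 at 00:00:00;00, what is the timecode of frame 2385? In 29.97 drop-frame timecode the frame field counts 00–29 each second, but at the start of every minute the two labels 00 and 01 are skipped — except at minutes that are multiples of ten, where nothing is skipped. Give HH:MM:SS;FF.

00:01:19;17

Each 10-minute DF block holds 10 × 60 × 30 − 9 × 2 = 17982 frames. 2385 ÷ 17982 → 0 full blocks, remainder 2385.
Within the partial block the first minute is 1800 frames and each further minute 1798, so 1 further minute boundary passed. Total skipped labels = 18 × 0 + 2 × 1 = 2.
Non-drop label index = 2385 + 2 = 2387; at 30 labels/s that is 00:01:19:17, i.e. DF 00:01:19;17.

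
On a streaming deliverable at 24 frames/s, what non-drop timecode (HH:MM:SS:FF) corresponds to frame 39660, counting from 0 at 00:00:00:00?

00:27:32:12

39660 ÷ 24 = 1652 full seconds, remainder 12 frames.
1652 s = 0 h 27 min 32 s.
Timecode: 00:27:32:12.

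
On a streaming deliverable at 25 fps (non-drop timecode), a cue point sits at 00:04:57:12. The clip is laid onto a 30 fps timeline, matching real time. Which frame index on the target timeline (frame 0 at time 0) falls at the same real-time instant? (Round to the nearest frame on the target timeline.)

Source frame index: (0×3600 + 4×60 + 57) × 25 + 12 = 7437.
Real time: 7437 / (25) = 7437/25 s.
Target frame: (7437/25) × (30) = 44622/5 ≈ 8924.400 → 8924.

frame 8924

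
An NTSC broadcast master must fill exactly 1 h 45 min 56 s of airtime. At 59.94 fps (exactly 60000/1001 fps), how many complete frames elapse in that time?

1 h 45 min 56 s = 6356 s.
Frames = 6356 × 60000/1001 = 54480000/143 ≈ 380979.0210.
Complete frames: 380979.

380979 frames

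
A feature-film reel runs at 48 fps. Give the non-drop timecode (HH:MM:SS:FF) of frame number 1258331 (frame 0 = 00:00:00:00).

1258331 ÷ 48 = 26215 full seconds, remainder 11 frames.
26215 s = 7 h 16 min 55 s.
Timecode: 07:16:55:11.

07:16:55:11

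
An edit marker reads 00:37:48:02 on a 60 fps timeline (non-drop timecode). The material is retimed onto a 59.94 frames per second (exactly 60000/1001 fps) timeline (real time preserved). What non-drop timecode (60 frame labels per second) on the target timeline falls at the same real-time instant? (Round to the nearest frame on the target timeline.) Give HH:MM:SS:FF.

00:37:45:46

Source frame index: (0×3600 + 37×60 + 48) × 60 + 2 = 136082.
Real time: 136082 / (60) = 68041/30 s.
Target frame: (68041/30) × (60000/1001) = 136082000/1001 ≈ 135946.054 → 135946.
At 60 labels/s: frame 135946 → 00:37:45:46.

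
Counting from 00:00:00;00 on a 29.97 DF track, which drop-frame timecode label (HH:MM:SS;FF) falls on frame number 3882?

00:02:09;16

Ten DF minutes hold 17982 frames, so frame 3882 lies in block 0 (frames 0–17981) with 3882 frames into that block.
The block's first minute is 1800 frames and the rest 1798 each; 3882 frames reaches minute 2, so 0 × 18 + 2 × 2 = 4 labels have been skipped so far.
Adding those back, label number 3882 + 4 = 3886 at 30 labels/s is 129 s + 16 f = 0 h 2 min 9 s frame 16, i.e. 00:02:09;16.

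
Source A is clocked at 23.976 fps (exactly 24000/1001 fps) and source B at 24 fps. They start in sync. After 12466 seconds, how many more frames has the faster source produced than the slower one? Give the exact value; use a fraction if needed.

299184/1001 frames

A emits 24000/1001 × 12466 = 299184000/1001 frames; B emits 24 × 12466 = 299184.
Difference = 299184/1001 frames (≈ 298.8851); B is ahead of A.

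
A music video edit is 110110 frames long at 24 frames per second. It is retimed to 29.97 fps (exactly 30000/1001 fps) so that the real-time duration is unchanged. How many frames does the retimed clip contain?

Target frames = source frames × (target rate / source rate) = 110110 × (30000/1001)/(24) = 110110 × 1250/1001 = 137500.

137500 frames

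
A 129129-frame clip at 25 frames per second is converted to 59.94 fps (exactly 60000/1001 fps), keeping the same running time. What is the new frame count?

309600 frames

Target frames = source frames × (target rate / source rate) = 129129 × (60000/1001)/(25) = 129129 × 2400/1001 = 309600.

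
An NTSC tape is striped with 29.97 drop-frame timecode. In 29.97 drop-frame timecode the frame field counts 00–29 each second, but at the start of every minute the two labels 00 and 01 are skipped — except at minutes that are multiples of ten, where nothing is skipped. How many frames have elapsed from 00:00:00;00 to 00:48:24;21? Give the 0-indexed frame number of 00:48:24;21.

87053

Complete 10-minute blocks: 4, each 17982 frames → 71928.
Remaining 8 whole minutes in the current block: 1800 + 7 × 1798 = 14386 frames.
Within the current minute: 24 × 30 + 21 − 2 = 739 (labels ;00/;01 skipped at this minute). Total = 71928 + 14386 + 739 = 87053.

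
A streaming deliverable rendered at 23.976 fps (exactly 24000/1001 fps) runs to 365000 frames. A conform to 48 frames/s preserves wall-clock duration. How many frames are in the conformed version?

Target frames = source frames × (target rate / source rate) = 365000 × (48)/(24000/1001) = 365000 × 1001/500 = 730730.

730730 frames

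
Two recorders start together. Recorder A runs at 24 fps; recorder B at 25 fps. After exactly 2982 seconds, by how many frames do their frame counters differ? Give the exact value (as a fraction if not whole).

A emits 24 × 2982 = 71568 frames; B emits 25 × 2982 = 74550.
Difference = 2982 frames; B is ahead of A.

2982 frames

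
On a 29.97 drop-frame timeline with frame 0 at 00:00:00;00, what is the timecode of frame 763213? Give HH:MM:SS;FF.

Ten DF minutes hold 17982 frames, so frame 763213 lies in block 42 (frames 755244–773225) with 7969 frames into that block.
The block's first minute is 1800 frames and the rest 1798 each; 7969 frames reaches minute 4, so 42 × 18 + 4 × 2 = 764 labels have been skipped so far.
Adding those back, label number 763213 + 764 = 763977 at 30 labels/s is 25465 s + 27 f = 7 h 4 min 25 s frame 27, i.e. 07:04:25;27.

07:04:25;27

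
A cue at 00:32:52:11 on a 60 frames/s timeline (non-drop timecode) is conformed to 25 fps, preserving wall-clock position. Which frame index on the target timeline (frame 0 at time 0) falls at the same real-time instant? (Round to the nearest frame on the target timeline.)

frame 49305

Source frame index: (0×3600 + 32×60 + 52) × 60 + 11 = 118331.
Real time: 118331 / (60) = 118331/60 s.
Target frame: (118331/60) × (25) = 591655/12 ≈ 49304.583 → 49305.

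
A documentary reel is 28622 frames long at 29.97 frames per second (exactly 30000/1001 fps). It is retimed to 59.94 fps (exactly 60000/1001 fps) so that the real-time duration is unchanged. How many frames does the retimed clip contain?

57244 frames

Frames at target rate = 28622 × (60000/1001) / (30000/1001) = 57244.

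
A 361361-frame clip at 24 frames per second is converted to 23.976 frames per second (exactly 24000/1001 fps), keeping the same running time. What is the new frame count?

361000 frames

Target frames = source frames × (target rate / source rate) = 361361 × (24000/1001)/(24) = 361361 × 1000/1001 = 361000.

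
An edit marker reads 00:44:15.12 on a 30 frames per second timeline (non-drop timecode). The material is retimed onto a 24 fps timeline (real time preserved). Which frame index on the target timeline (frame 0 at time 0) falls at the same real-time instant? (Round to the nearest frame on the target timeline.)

frame 63730

Source frame index: (0×3600 + 44×60 + 15) × 30 + 12 = 79662.
Real time: 79662 / (30) = 13277/5 s.
Target frame: (13277/5) × (24) = 318648/5 ≈ 63729.600 → 63730.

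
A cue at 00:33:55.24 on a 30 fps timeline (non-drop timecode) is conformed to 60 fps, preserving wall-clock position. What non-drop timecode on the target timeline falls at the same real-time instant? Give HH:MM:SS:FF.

Source frame index: (0×3600 + 33×60 + 55) × 30 + 24 = 61074.
Real time: 61074 / (30) = 10179/5 s.
Target frame: (10179/5) × (60) = 122148.
At 60 labels/s: frame 122148 → 00:33:55:48.

00:33:55:48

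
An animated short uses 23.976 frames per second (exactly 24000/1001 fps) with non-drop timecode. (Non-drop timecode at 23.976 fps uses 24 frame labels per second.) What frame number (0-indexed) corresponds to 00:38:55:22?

56062

Total seconds to the label: (0 × 3600 + 38 × 60 + 55) = 2335.
Frame index = 2335 × 24 + 22 = 56062.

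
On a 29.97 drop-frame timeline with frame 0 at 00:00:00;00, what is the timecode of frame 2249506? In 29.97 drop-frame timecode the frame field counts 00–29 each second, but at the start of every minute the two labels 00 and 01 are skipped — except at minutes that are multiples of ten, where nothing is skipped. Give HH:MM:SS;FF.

20:50:58;16

Ten DF minutes hold 17982 frames, so frame 2249506 lies in block 125 (frames 2247750–2265731) with 1756 frames into that block.
The block's first minute is 1800 frames and the rest 1798 each; 1756 frames reaches minute 0, so 125 × 18 + 0 × 2 = 2250 labels have been skipped so far.
Adding those back, label number 2249506 + 2250 = 2251756 at 30 labels/s is 75058 s + 16 f = 20 h 50 min 58 s frame 16, i.e. 20:50:58;16.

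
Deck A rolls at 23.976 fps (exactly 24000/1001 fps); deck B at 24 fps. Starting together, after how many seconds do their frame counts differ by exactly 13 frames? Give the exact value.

13013/24 seconds

The gap grows by |24 − 24000/1001| = 24/1001 frames per second.
Time for a 13-frame gap: 13 ÷ (24/1001) = 13013/24 s.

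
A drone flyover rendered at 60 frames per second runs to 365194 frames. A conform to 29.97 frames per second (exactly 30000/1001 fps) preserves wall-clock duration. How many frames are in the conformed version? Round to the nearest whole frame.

182415 frames

Frames at target rate = 365194 × (30000/1001) / (60) = 182597000/1001 ≈ 182414.585.
Nearest whole frame: 182415.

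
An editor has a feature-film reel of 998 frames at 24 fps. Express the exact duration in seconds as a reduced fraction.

Running time = 998 ÷ (24) = 998 × 1/24 = 499/12 s.

499/12 seconds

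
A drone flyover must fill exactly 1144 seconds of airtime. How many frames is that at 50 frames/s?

57200 frames

Frames = 1144 × 50 = 57200.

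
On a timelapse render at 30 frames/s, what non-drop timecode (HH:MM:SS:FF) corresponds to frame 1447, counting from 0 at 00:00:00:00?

00:00:48:07

1447 ÷ 30 = 48 full seconds, remainder 7 frames.
48 s = 0 h 0 min 48 s.
Timecode: 00:00:48:07.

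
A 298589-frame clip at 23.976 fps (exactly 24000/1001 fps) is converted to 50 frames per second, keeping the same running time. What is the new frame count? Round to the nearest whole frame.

Frames at target rate = 298589 × (50) / (24000/1001) = 298887589/480 ≈ 622682.477.
Nearest whole frame: 622682.

622682 frames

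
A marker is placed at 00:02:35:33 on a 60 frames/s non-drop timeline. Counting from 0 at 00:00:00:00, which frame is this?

Total seconds to the label: (0 × 3600 + 2 × 60 + 35) = 155.
Frame index = 155 × 60 + 33 = 9333.

frame 9333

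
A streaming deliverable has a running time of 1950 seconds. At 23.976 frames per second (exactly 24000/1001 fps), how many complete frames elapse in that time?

46753 frames

Frames = 1950 × 24000/1001 = 3600000/77 ≈ 46753.2468.
Complete frames: 46753.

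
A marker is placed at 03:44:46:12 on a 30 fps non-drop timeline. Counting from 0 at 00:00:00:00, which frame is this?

Total seconds to the label: (3 × 3600 + 44 × 60 + 46) = 13486.
Frame index = 13486 × 30 + 12 = 404592.

frame 404592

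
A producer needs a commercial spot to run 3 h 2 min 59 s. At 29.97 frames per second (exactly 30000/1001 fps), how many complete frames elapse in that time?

3 h 2 min 59 s = 10979 s.
Frames = 10979 × 30000/1001 = 329370000/1001 ≈ 329040.9590.
Complete frames: 329040.

329040 frames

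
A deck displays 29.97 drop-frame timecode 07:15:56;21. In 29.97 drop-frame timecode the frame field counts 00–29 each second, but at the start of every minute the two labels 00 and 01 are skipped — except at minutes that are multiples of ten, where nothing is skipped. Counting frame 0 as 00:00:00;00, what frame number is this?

Complete 10-minute blocks: 43, each 17982 frames → 773226.
Remaining 5 whole minutes in the current block: 1800 + 4 × 1798 = 8992 frames.
Within the current minute: 56 × 30 + 21 − 2 = 1699 (labels ;00/;01 skipped at this minute). Total = 773226 + 8992 + 1699 = 783917.

783917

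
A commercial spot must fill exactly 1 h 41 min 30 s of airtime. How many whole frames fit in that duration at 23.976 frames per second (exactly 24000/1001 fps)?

146013 frames

1 h 41 min 30 s = 6090 s.
Frames = 6090 × 24000/1001 = 20880000/143 ≈ 146013.9860.
Complete frames: 146013.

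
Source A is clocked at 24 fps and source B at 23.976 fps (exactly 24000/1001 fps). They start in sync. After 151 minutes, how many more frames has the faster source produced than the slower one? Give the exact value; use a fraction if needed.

217440/1001 frames

151 min = 9060 s.
A emits 24 × 9060 = 217440 frames; B emits 24000/1001 × 9060 = 217440000/1001.
Difference = 217440/1001 frames (≈ 217.2228); B is behind A.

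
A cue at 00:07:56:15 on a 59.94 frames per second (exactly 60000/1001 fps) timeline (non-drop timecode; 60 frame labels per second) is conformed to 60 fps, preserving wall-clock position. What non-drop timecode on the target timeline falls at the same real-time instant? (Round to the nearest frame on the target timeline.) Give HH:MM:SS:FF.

00:07:56:44

Source frame index: (0×3600 + 7×60 + 56) × 60 + 15 = 28575.
Real time: 28575 / (60000/1001) = 381381/800 s.
Target frame: (381381/800) × (60) = 1144143/40 ≈ 28603.575 → 28604.
At 60 labels/s: frame 28604 → 00:07:56:44.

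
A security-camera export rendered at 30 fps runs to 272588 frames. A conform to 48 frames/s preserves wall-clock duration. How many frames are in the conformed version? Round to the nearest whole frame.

436141 frames

Frames at target rate = 272588 × (48) / (30) = 2180704/5 ≈ 436140.800.
Nearest whole frame: 436141.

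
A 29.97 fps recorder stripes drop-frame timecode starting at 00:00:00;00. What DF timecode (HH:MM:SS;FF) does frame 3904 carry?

00:02:10;08

Each 10-minute DF block holds 10 × 60 × 30 − 9 × 2 = 17982 frames. 3904 ÷ 17982 → 0 full blocks, remainder 3904.
Within the partial block the first minute is 1800 frames and each further minute 1798, so 2 further minute boundaries passed. Total skipped labels = 18 × 0 + 2 × 2 = 4.
Non-drop label index = 3904 + 4 = 3908; at 30 labels/s that is 00:02:10:08, i.e. DF 00:02:10;08.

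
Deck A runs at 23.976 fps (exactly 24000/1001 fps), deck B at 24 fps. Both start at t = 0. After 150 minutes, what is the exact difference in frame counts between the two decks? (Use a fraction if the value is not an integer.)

150 min = 9000 s.
A emits 24000/1001 × 9000 = 216000000/1001 frames; B emits 24 × 9000 = 216000.
Difference = 216000/1001 frames (≈ 215.7842); B is ahead of A.

216000/1001 frames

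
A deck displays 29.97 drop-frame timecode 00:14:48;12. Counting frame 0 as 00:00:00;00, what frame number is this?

As if non-drop at 30 labels/s: (0 × 3600 + 14 × 60 + 48) × 30 + 12 = 26652.
Minute boundaries passed: 14; those not divisible by 10: 14 − 1 = 13; dropped labels = 2 × 13 = 26.
Actual frame index = 26652 − 26 = 26626.

26626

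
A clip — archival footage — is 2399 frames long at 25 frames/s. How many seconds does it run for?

95.96 seconds

Running time = 2399 / (25) = 95.96 s.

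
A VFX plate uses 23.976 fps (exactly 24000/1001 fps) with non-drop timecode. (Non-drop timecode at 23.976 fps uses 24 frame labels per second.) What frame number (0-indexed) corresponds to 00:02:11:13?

Total seconds to the label: (0 × 3600 + 2 × 60 + 11) = 131.
Frame index = 131 × 24 + 13 = 3157.

3157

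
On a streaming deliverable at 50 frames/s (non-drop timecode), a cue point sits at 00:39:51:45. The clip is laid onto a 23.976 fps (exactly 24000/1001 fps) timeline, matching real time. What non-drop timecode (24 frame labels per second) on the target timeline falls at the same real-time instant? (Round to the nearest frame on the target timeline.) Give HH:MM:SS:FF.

Source frame index: (0×3600 + 39×60 + 51) × 50 + 45 = 119595.
Real time: 119595 / (50) = 23919/10 s.
Target frame: (23919/10) × (24000/1001) = 8200800/143 ≈ 57348.252 → 57348.
At 24 labels/s: frame 57348 → 00:39:49:12.

00:39:49:12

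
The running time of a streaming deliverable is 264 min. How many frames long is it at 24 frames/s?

264 min = 15840 s.
Frames = 15840 × 24 = 380160.

380160 frames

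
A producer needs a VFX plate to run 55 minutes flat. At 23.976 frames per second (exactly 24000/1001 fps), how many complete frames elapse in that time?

55 min = 3300 s.
Frames = 3300 × 24000/1001 = 7200000/91 ≈ 79120.8791.
Complete frames: 79120.

79120 frames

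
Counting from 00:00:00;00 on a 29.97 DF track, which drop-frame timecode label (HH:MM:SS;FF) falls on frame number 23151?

Each 10-minute DF block holds 10 × 60 × 30 − 9 × 2 = 17982 frames. 23151 ÷ 17982 → 1 full block, remainder 5169.
Within the partial block the first minute is 1800 frames and each further minute 1798, so 2 further minute boundaries passed. Total skipped labels = 18 × 1 + 2 × 2 = 22.
Non-drop label index = 23151 + 22 = 23173; at 30 labels/s that is 00:12:52:13, i.e. DF 00:12:52;13.

00:12:52;13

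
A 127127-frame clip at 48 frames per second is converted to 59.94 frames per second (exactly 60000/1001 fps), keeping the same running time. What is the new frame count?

158750 frames

Target frames = source frames × (target rate / source rate) = 127127 × (60000/1001)/(48) = 127127 × 1250/1001 = 158750.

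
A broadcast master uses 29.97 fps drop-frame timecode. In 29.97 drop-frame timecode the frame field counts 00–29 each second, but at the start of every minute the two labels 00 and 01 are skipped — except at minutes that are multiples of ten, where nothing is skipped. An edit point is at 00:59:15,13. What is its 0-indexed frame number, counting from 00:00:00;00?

106555

Complete 10-minute blocks: 5, each 17982 frames → 89910.
Remaining 9 whole minutes in the current block: 1800 + 8 × 1798 = 16184 frames.
Within the current minute: 15 × 30 + 13 − 2 = 461 (labels ;00/;01 skipped at this minute). Total = 89910 + 16184 + 461 = 106555.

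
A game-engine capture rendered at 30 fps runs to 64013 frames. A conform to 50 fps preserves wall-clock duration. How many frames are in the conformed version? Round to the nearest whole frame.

106688 frames

Frames at target rate = 64013 × (50) / (30) = 320065/3 ≈ 106688.333.
Nearest whole frame: 106688.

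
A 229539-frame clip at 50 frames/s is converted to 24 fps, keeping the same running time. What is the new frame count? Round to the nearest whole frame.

Frames at target rate = 229539 × (24) / (50) = 2754468/25 ≈ 110178.720.
Nearest whole frame: 110179.

110179 frames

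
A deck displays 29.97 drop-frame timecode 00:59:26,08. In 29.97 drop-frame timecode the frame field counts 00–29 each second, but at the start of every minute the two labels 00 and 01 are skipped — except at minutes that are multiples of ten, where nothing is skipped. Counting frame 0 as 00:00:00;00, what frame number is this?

Complete 10-minute blocks: 5, each 17982 frames → 89910.
Remaining 9 whole minutes in the current block: 1800 + 8 × 1798 = 16184 frames.
Within the current minute: 26 × 30 + 8 − 2 = 786 (labels ;00/;01 skipped at this minute). Total = 89910 + 16184 + 786 = 106880.

106880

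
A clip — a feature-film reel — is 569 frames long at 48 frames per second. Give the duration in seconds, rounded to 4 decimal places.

11.8542 seconds

Running time = 569 × 1/48 = 569/48 s ≈ 11.8542 s.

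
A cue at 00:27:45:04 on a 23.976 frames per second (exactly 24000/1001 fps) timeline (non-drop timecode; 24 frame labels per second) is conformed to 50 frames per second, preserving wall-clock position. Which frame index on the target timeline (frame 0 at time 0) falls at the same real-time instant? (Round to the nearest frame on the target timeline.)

frame 83342

Source frame index: (0×3600 + 27×60 + 45) × 24 + 4 = 39964.
Real time: 39964 / (24000/1001) = 10000991/6000 s.
Target frame: (10000991/6000) × (50) = 10000991/120 ≈ 83341.592 → 83342.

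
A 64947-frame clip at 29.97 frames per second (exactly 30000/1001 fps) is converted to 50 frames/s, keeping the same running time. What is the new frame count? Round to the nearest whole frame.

Frames at target rate = 64947 × (50) / (30000/1001) = 21670649/200 ≈ 108353.245.
Nearest whole frame: 108353.

108353 frames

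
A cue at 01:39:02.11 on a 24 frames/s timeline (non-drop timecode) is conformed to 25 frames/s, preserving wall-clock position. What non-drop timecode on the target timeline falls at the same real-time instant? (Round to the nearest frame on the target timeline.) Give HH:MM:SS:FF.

Source frame index: (1×3600 + 39×60 + 2) × 24 + 11 = 142619.
Real time: 142619 / (24) = 142619/24 s.
Target frame: (142619/24) × (25) = 3565475/24 ≈ 148561.458 → 148561.
At 25 labels/s: frame 148561 → 01:39:02:11.

01:39:02:11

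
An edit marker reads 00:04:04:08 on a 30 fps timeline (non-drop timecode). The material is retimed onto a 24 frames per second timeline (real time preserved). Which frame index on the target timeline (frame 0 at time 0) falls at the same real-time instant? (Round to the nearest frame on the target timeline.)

frame 5862

Source frame index: (0×3600 + 4×60 + 4) × 30 + 8 = 7328.
Real time: 7328 / (30) = 3664/15 s.
Target frame: (3664/15) × (24) = 29312/5 ≈ 5862.400 → 5862.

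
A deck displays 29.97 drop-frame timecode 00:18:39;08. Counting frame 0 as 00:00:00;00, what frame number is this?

33544

Complete 10-minute blocks: 1, each 17982 frames → 17982.
Remaining 8 whole minutes in the current block: 1800 + 7 × 1798 = 14386 frames.
Within the current minute: 39 × 30 + 8 − 2 = 1176 (labels ;00/;01 skipped at this minute). Total = 17982 + 14386 + 1176 = 33544.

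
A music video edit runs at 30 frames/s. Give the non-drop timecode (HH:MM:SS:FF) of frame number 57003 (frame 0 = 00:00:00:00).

57003 ÷ 30 = 1900 full seconds, remainder 3 frames.
1900 s = 0 h 31 min 40 s.
Timecode: 00:31:40:03.

00:31:40:03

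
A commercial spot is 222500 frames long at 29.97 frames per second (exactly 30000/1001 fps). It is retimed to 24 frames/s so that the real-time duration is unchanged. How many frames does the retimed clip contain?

178178 frames

Target frames = source frames × (target rate / source rate) = 222500 × (24)/(30000/1001) = 222500 × 1001/1250 = 178178.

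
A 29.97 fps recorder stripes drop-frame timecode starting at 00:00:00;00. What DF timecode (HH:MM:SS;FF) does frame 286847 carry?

02:39:31;05

Ten DF minutes hold 17982 frames, so frame 286847 lies in block 15 (frames 269730–287711) with 17117 frames into that block.
The block's first minute is 1800 frames and the rest 1798 each; 17117 frames reaches minute 9, so 15 × 18 + 9 × 2 = 288 labels have been skipped so far.
Adding those back, label number 286847 + 288 = 287135 at 30 labels/s is 9571 s + 5 f = 2 h 39 min 31 s frame 5, i.e. 02:39:31;05.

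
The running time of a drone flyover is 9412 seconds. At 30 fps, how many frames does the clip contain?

282360 frames

Frames = 9412 × 30 = 282360.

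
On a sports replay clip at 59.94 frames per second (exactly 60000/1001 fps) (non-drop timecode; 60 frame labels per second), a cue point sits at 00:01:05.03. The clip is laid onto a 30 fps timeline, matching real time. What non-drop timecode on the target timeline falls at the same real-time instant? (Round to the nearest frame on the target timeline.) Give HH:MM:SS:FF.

00:01:05:03

Source frame index: (0×3600 + 1×60 + 5) × 60 + 3 = 3903.
Real time: 3903 / (60000/1001) = 1302301/20000 s.
Target frame: (1302301/20000) × (30) = 3906903/2000 ≈ 1953.451 → 1953.
At 30 labels/s: frame 1953 → 00:01:05:03.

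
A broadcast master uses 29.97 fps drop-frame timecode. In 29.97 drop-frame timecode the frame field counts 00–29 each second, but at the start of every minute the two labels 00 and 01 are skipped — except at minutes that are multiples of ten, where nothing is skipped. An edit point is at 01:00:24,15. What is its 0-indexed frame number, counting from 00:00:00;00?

108627

As if non-drop at 30 labels/s: (1 × 3600 + 0 × 60 + 24) × 30 + 15 = 108735.
Minute boundaries passed: 60; those not divisible by 10: 60 − 6 = 54; dropped labels = 2 × 54 = 108.
Actual frame index = 108735 − 108 = 108627.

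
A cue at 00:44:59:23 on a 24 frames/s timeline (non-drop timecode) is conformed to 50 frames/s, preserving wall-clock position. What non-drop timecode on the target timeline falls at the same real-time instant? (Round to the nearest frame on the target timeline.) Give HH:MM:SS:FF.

00:44:59:48

Source frame index: (0×3600 + 44×60 + 59) × 24 + 23 = 64799.
Real time: 64799 / (24) = 64799/24 s.
Target frame: (64799/24) × (50) = 1619975/12 ≈ 134997.917 → 134998.
At 50 labels/s: frame 134998 → 00:44:59:48.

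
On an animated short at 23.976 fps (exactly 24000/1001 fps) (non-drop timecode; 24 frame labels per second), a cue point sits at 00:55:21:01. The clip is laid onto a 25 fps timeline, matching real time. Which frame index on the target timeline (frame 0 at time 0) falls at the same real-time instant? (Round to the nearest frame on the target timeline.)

Source frame index: (0×3600 + 55×60 + 21) × 24 + 1 = 79705.
Real time: 79705 / (24000/1001) = 15956941/4800 s.
Target frame: (15956941/4800) × (25) = 15956941/192 ≈ 83109.068 → 83109.

frame 83109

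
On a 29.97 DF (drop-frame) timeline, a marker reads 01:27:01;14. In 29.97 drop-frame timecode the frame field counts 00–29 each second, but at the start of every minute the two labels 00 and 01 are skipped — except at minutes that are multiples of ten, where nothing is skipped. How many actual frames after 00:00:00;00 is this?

As if non-drop at 30 labels/s: (1 × 3600 + 27 × 60 + 1) × 30 + 14 = 156644.
Minute boundaries passed: 87; those not divisible by 10: 87 − 8 = 79; dropped labels = 2 × 79 = 158.
Actual frame index = 156644 − 158 = 156486.

156486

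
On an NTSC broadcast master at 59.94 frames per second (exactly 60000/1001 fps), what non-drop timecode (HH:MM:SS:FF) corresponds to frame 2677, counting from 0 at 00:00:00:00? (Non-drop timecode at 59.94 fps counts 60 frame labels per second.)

00:00:44:37

2677 ÷ 60 = 44 full seconds, remainder 37 frames.
44 s = 0 h 0 min 44 s.
Timecode: 00:00:44:37.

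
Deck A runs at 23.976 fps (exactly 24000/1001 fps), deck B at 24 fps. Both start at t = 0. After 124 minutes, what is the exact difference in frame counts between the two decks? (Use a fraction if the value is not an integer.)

178560/1001 frames

124 min = 7440 s.
A emits 24000/1001 × 7440 = 178560000/1001 frames; B emits 24 × 7440 = 178560.
Difference = 178560/1001 frames (≈ 178.3816); B is ahead of A.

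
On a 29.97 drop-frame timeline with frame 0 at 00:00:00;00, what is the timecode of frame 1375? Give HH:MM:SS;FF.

00:00:45;25

Ten DF minutes hold 17982 frames, so frame 1375 lies in block 0 (frames 0–17981) with 1375 frames into that block.
The block's first minute is 1800 frames and the rest 1798 each; 1375 frames reaches minute 0, so 0 × 18 + 0 × 2 = 0 labels have been skipped so far.
Adding those back, label number 1375 + 0 = 1375 at 30 labels/s is 45 s + 25 f = 0 h 0 min 45 s frame 25, i.e. 00:00:45;25.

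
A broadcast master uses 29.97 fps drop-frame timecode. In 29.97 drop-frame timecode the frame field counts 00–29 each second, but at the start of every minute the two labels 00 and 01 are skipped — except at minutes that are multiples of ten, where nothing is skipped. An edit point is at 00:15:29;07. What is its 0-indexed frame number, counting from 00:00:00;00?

As if non-drop at 30 labels/s: (0 × 3600 + 15 × 60 + 29) × 30 + 7 = 27877.
Minute boundaries passed: 15; those not divisible by 10: 15 − 1 = 14; dropped labels = 2 × 14 = 28.
Actual frame index = 27877 − 28 = 27849.

27849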